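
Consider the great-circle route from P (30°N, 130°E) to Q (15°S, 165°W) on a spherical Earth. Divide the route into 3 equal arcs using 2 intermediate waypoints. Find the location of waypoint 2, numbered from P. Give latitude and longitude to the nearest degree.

Write both endpoints as unit vectors p₁, p₂ with components (cos φ cos λ, cos φ sin λ, sin φ).
The central angle between the endpoints is δ = arccos(p₁·p₂) ≈ 1.345 rad (77.0°).
Interpolate at f = 2/3 with slerp weights a = sin((1−f)δ)/sin δ ≈ 0.445, b = sin(fδ)/sin δ ≈ 0.802.
p = a·p₁ + b·p₂ ≈ (-0.995, 0.095, 0.015); φ = arcsin(p_z) ≈ 0.85°, λ = atan2(p_y, p_x) ≈ 174.57°.

≈ (1°N, 175°E)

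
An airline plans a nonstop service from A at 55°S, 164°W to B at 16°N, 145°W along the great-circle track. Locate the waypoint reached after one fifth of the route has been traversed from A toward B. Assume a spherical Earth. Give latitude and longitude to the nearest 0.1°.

≈ 41.0°S, 157.7°W

Write both endpoints as unit vectors p₁, p₂ with components (cos φ cos λ, cos φ sin λ, sin φ).
The central angle between the endpoints is δ = arccos(p₁·p₂) ≈ 1.271 rad (72.8°).
Interpolate at f = 1/5 with slerp weights a = sin((1−f)δ)/sin δ ≈ 0.890, b = sin(fδ)/sin δ ≈ 0.263.
p = a·p₁ + b·p₂ ≈ (-0.698, -0.286, -0.657); φ = arcsin(p_z) ≈ -41.04°, λ = atan2(p_y, p_x) ≈ -157.73°.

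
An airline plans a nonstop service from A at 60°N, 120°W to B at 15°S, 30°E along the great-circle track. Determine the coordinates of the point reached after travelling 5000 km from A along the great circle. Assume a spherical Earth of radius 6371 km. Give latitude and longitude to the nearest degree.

≈ 63°N, 15°W

Write both endpoints as unit vectors p₁, p₂ with components (cos φ cos λ, cos φ sin λ, sin φ).
The central angle between the endpoints is δ = arccos(p₁·p₂) ≈ 2.268 rad (130.0°). The total great-circle distance is δ·R ≈ 2.268 × 6371 ≈ 14452 km, so the target fraction is f = 5000/14452 ≈ 0.346.
Interpolate at f ≈ 0.346 with slerp weights a = sin((1−f)δ)/sin δ ≈ 1.300, b = sin(fδ)/sin δ ≈ 0.922.
p = a·p₁ + b·p₂ ≈ (0.446, -0.118, 0.887); φ = arcsin(p_z) ≈ 62.51°, λ = atan2(p_y, p_x) ≈ -14.75°.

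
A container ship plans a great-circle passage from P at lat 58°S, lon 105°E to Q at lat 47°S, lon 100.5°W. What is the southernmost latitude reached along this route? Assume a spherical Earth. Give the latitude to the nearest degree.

The great circle lies in the plane with unit normal n̂ = (p₁ × p₂)/|p₁ × p₂|.
Here n̂_z ≈ +0.163; the vertex latitude is φ_max = arccos|n̂_z| ≈ 80.6°.
Check via Clairaut: cos φ_max = |cos φ₁| · sin C = cos(58.0°)·sin(162.1°) ≈ 0.163, again giving ≈ 80.6°.

≈ 81°S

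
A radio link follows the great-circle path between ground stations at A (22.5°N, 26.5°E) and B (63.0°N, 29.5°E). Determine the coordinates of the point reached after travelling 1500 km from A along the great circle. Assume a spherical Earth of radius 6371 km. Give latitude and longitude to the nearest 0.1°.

Write both endpoints as unit vectors p₁, p₂ with components (cos φ cos λ, cos φ sin λ, sin φ).
The central angle between the endpoints is δ = arccos(p₁·p₂) ≈ 0.708 rad (40.6°). The total great-circle distance is δ·R ≈ 0.708 × 6371 ≈ 4509 km, so the target fraction is f = 1500/4509 ≈ 0.333.
Interpolate at f ≈ 0.333 with slerp weights a = sin((1−f)δ)/sin δ ≈ 0.700, b = sin(fδ)/sin δ ≈ 0.359.
p = a·p₁ + b·p₂ ≈ (0.720, 0.369, 0.587); φ = arcsin(p_z) ≈ 35.98°, λ = atan2(p_y, p_x) ≈ 27.10°.

≈ (36.0°N, 27.1°E)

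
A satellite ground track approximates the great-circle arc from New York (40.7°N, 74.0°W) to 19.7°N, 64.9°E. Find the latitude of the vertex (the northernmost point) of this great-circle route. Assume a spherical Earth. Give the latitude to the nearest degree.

≈ 60°N

The great circle lies in the plane with unit normal n̂ = (p₁ × p₂)/|p₁ × p₂|.
Here n̂_z ≈ +0.495; the vertex latitude is φ_max = arccos|n̂_z| ≈ 60.3°.
Check via Clairaut: cos φ_max = |cos φ₁| · sin C = cos(40.7°)·sin(40.8°) ≈ 0.495, again giving ≈ 60.3°.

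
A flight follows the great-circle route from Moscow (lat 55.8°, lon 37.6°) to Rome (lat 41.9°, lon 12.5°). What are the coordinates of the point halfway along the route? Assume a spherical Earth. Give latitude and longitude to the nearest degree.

≈ lat 50°, lon 23°

From cos δ = sin φ₁ sin φ₂ + cos φ₁ cos φ₂ cos Δλ, the central angle is δ ≈ 0.373 rad (21.4°).
Interpolate at f = 1/2 with slerp weights a = sin((1−f)δ)/sin δ ≈ 0.509, b = sin(fδ)/sin δ ≈ 0.509.
p = a·p₁ + b·p₂ ≈ (0.596, 0.256, 0.761); φ = arcsin(p_z) ≈ 49.52°, λ = atan2(p_y, p_x) ≈ 23.27°.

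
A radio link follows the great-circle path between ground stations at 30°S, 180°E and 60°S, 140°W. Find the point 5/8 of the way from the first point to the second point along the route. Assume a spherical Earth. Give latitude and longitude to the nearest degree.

From cos δ = sin φ₁ sin φ₂ + cos φ₁ cos φ₂ cos Δλ, the central angle is δ ≈ 0.700 rad (40.1°).
Interpolate at f = 5/8 with slerp weights a = sin((1−f)δ)/sin δ ≈ 0.403, b = sin(fδ)/sin δ ≈ 0.658.
p = a·p₁ + b·p₂ ≈ (-0.601, -0.211, -0.771); φ = arcsin(p_z) ≈ -50.44°, λ = atan2(p_y, p_x) ≈ -160.62°.

≈ 50°S, 161°W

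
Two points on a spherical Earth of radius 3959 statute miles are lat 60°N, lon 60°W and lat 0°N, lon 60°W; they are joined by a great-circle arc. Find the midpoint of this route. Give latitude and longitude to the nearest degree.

≈ lat 30°N, lon 60°W

Convert each endpoint to a unit vector on the sphere (x = cos φ cos λ, y = cos φ sin λ, z = sin φ).
The central angle between the endpoints is δ = arccos(p₁·p₂) ≈ 1.047 rad (60.0°).
Interpolate at f = 1/2 with slerp weights a = sin((1−f)δ)/sin δ ≈ 0.577, b = sin(fδ)/sin δ ≈ 0.577.
p = a·p₁ + b·p₂ ≈ (0.433, -0.750, 0.500); φ = arcsin(p_z) ≈ 30.00°, λ = atan2(p_y, p_x) ≈ -60.00°.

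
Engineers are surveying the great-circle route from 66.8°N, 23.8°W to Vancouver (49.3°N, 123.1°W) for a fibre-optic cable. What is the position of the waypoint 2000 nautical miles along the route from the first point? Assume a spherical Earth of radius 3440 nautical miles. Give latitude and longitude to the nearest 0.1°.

Write both endpoints as unit vectors p₁, p₂ with components (cos φ cos λ, cos φ sin λ, sin φ).
The central angle between the endpoints is δ = arccos(p₁·p₂) ≈ 0.856 rad (49.1°). The total great-circle distance is δ·R ≈ 0.856 × 3440 ≈ 2945 nmi, so the target fraction is f = 2000/2945 ≈ 0.679.
Interpolate at f ≈ 0.679 with slerp weights a = sin((1−f)δ)/sin δ ≈ 0.359, b = sin(fδ)/sin δ ≈ 0.727.
p = a·p₁ + b·p₂ ≈ (-0.129, -0.454, 0.881); φ = arcsin(p_z) ≈ 61.81°, λ = atan2(p_y, p_x) ≈ -105.90°.

≈ 61.8°N, 105.9°W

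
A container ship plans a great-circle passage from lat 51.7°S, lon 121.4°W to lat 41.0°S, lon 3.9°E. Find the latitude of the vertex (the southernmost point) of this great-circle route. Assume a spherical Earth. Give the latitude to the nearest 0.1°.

The great circle lies in the plane with unit normal n̂ = (p₁ × p₂)/|p₁ × p₂|.
Here n̂_z ≈ +0.394; the vertex latitude is φ_max = arccos|n̂_z| ≈ 66.8°.

≈ 66.8°S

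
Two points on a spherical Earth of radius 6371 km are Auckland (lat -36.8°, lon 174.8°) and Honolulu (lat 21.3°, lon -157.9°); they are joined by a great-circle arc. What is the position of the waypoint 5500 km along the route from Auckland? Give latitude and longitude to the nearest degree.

≈ lat 8°, lon -164°

Convert each endpoint to a unit vector on the sphere (x = cos φ cos λ, y = cos φ sin λ, z = sin φ).
The central angle between the endpoints is δ = arccos(p₁·p₂) ≈ 1.109 rad (63.6°). The total great-circle distance is δ·R ≈ 1.109 × 6371 ≈ 7067 km, so the target fraction is f = 5500/7067 ≈ 0.778.
Interpolate at f ≈ 0.778 with slerp weights a = sin((1−f)δ)/sin δ ≈ 0.272, b = sin(fδ)/sin δ ≈ 0.849.
p = a·p₁ + b·p₂ ≈ (-0.950, -0.278, 0.145); φ = arcsin(p_z) ≈ 8.36°, λ = atan2(p_y, p_x) ≈ -163.69°.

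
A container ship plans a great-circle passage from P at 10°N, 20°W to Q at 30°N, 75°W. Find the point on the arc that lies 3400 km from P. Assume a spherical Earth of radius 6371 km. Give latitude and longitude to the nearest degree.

Convert each endpoint to a unit vector on the sphere (x = cos φ cos λ, y = cos φ sin λ, z = sin φ).
The central angle between the endpoints is δ = arccos(p₁·p₂) ≈ 0.957 rad (54.8°). The total great-circle distance is δ·R ≈ 0.957 × 6371 ≈ 6097 km, so the target fraction is f = 3400/6097 ≈ 0.558.
Interpolate at f ≈ 0.558 with slerp weights a = sin((1−f)δ)/sin δ ≈ 0.502, b = sin(fδ)/sin δ ≈ 0.622.
p = a·p₁ + b·p₂ ≈ (0.605, -0.690, 0.398); φ = arcsin(p_z) ≈ 23.48°, λ = atan2(p_y, p_x) ≈ -48.77°.

≈ 23°N, 49°W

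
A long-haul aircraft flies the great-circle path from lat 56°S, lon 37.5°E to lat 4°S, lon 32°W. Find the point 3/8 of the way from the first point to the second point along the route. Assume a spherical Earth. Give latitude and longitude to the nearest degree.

Write both endpoints as unit vectors p₁, p₂ with components (cos φ cos λ, cos φ sin λ, sin φ).
The central angle between the endpoints is δ = arccos(p₁·p₂) ≈ 1.315 rad (75.3°).
Interpolate at f = 3/8 with slerp weights a = sin((1−f)δ)/sin δ ≈ 0.757, b = sin(fδ)/sin δ ≈ 0.489.
p = a·p₁ + b·p₂ ≈ (0.750, -0.001, -0.662); φ = arcsin(p_z) ≈ -41.43°, λ = atan2(p_y, p_x) ≈ -0.07°.

≈ lat 41°S, lon 0°E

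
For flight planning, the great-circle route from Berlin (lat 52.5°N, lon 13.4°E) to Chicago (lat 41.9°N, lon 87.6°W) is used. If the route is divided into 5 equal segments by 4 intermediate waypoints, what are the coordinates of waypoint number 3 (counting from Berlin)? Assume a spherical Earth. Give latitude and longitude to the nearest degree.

≈ lat 57°N, lon 56°W

The haversine formula gives a central angle δ ≈ 1.111 rad (63.7°) between the endpoints.
Interpolate at f = 3/5 with slerp weights a = sin((1−f)δ)/sin δ ≈ 0.480, b = sin(fδ)/sin δ ≈ 0.690.
p = a·p₁ + b·p₂ ≈ (0.306, -0.445, 0.842); φ = arcsin(p_z) ≈ 57.30°, λ = atan2(p_y, p_x) ≈ -55.55°.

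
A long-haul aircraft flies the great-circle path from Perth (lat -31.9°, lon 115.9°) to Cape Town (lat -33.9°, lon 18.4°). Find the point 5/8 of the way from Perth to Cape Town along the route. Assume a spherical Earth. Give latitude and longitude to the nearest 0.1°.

≈ lat -44.0°, lon 54.2°

Write both endpoints as unit vectors p₁, p₂ with components (cos φ cos λ, cos φ sin λ, sin φ).
The central angle between the endpoints is δ = arccos(p₁·p₂) ≈ 1.367 rad (78.3°).
Interpolate at f = 5/8 with slerp weights a = sin((1−f)δ)/sin δ ≈ 0.501, b = sin(fδ)/sin δ ≈ 0.770.
p = a·p₁ + b·p₂ ≈ (0.421, 0.584, -0.694); φ = arcsin(p_z) ≈ -43.95°, λ = atan2(p_y, p_x) ≈ 54.24°.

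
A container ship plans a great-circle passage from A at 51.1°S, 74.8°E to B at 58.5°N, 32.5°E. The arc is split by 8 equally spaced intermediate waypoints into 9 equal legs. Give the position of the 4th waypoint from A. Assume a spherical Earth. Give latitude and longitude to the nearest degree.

≈ 2°S, 57°E

Convert each endpoint to a unit vector on the sphere (x = cos φ cos λ, y = cos φ sin λ, z = sin φ).
The central angle between the endpoints is δ = arccos(p₁·p₂) ≈ 2.005 rad (114.9°).
Interpolate at f = 4/9 with slerp weights a = sin((1−f)δ)/sin δ ≈ 0.989, b = sin(fδ)/sin δ ≈ 0.857.
p = a·p₁ + b·p₂ ≈ (0.541, 0.840, -0.039); φ = arcsin(p_z) ≈ -2.23°, λ = atan2(p_y, p_x) ≈ 57.24°.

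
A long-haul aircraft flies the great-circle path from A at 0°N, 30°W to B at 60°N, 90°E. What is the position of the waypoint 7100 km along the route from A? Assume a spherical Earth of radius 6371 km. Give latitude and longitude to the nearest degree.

Write both endpoints as unit vectors p₁, p₂ with components (cos φ cos λ, cos φ sin λ, sin φ).
The central angle between the endpoints is δ = arccos(p₁·p₂) ≈ 1.823 rad (104.5°). The total great-circle distance is δ·R ≈ 1.823 × 6371 ≈ 11617 km, so the target fraction is f = 7100/11617 ≈ 0.611.
Interpolate at f ≈ 0.611 with slerp weights a = sin((1−f)δ)/sin δ ≈ 0.672, b = sin(fδ)/sin δ ≈ 0.927.
p = a·p₁ + b·p₂ ≈ (0.582, 0.127, 0.803); φ = arcsin(p_z) ≈ 53.41°, λ = atan2(p_y, p_x) ≈ 12.33°.

≈ 53°N, 12°E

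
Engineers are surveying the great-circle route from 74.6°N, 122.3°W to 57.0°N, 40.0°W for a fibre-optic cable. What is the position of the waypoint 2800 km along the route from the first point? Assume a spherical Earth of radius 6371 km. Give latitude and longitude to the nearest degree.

≈ 65°N, 50°W

From cos δ = sin φ₁ sin φ₂ + cos φ₁ cos φ₂ cos Δλ, the central angle is δ ≈ 0.595 rad (34.1°). The total great-circle distance is δ·R ≈ 0.595 × 6371 ≈ 3793 km, so the target fraction is f = 2800/3793 ≈ 0.738.
Interpolate at f ≈ 0.738 with slerp weights a = sin((1−f)δ)/sin δ ≈ 0.277, b = sin(fδ)/sin δ ≈ 0.759.
p = a·p₁ + b·p₂ ≈ (0.277, -0.328, 0.903); φ = arcsin(p_z) ≈ 64.58°, λ = atan2(p_y, p_x) ≈ -49.77°.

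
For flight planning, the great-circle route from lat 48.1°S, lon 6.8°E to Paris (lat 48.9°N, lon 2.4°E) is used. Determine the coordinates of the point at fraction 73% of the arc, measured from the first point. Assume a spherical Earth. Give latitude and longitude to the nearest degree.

≈ lat 23°N, lon 4°E

The haversine formula gives a central angle δ ≈ 1.694 rad (97.1°) between the endpoints.
Interpolate at f = 0.73 with slerp weights a = sin((1−f)δ)/sin δ ≈ 0.445, b = sin(fδ)/sin δ ≈ 0.952.
p = a·p₁ + b·p₂ ≈ (0.920, 0.061, 0.386); φ = arcsin(p_z) ≈ 22.71°, λ = atan2(p_y, p_x) ≈ 3.82°.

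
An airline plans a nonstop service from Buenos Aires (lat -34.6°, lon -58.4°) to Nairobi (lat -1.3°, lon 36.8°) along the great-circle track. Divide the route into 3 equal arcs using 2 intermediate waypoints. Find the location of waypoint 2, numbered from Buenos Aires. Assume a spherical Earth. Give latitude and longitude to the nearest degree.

The haversine formula gives a central angle δ ≈ 1.633 rad (93.5°) between the endpoints.
Interpolate at f = 2/3 with slerp weights a = sin((1−f)δ)/sin δ ≈ 0.519, b = sin(fδ)/sin δ ≈ 0.888.
p = a·p₁ + b·p₂ ≈ (0.934, 0.168, -0.315); φ = arcsin(p_z) ≈ -18.34°, λ = atan2(p_y, p_x) ≈ 10.19°.

≈ lat -18°, lon 10°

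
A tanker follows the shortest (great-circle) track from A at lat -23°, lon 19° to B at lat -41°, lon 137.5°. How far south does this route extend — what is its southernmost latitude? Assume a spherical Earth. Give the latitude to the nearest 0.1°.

The great circle lies in the plane with unit normal n̂ = (p₁ × p₂)/|p₁ × p₂|.
Here n̂_z ≈ +0.612; the vertex latitude is φ_max = arccos|n̂_z| ≈ 52.2°.
Check via Clairaut: cos φ_max = |cos φ₁| · sin C = cos(23.0°)·sin(138.3°) ≈ 0.612, again giving ≈ 52.2°.

≈ -52.2°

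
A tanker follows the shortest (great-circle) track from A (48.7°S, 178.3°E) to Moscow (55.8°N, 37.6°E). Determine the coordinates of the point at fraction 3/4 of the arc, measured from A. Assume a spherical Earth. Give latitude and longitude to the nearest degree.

≈ (40°N, 93°E)

Write both endpoints as unit vectors p₁, p₂ with components (cos φ cos λ, cos φ sin λ, sin φ).
The central angle between the endpoints is δ = arccos(p₁·p₂) ≈ 2.710 rad (155.3°).
Interpolate at f = 3/4 with slerp weights a = sin((1−f)δ)/sin δ ≈ 1.500, b = sin(fδ)/sin δ ≈ 2.141.
p = a·p₁ + b·p₂ ≈ (-0.036, 0.764, 0.644); φ = arcsin(p_z) ≈ 40.13°, λ = atan2(p_y, p_x) ≈ 92.68°.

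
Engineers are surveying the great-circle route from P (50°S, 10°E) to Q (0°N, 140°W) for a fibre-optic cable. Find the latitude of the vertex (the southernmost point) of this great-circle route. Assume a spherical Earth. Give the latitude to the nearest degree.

≈ 67°S

The great circle lies in the plane with unit normal n̂ = (p₁ × p₂)/|p₁ × p₂|.
Here n̂_z ≈ -0.387; the vertex latitude is φ_max = arccos|n̂_z| ≈ 67.2°.
Check via Clairaut: cos φ_max = |cos φ₁| · sin C = cos(50.0°)·sin(143.0°) ≈ 0.387, again giving ≈ 67.2°.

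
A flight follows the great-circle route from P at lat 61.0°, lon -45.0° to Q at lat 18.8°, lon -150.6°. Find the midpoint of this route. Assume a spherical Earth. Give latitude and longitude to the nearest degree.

Convert each endpoint to a unit vector on the sphere (x = cos φ cos λ, y = cos φ sin λ, z = sin φ).
The central angle between the endpoints is δ = arccos(p₁·p₂) ≈ 1.412 rad (80.9°).
Interpolate at f = 1/2 with slerp weights a = sin((1−f)δ)/sin δ ≈ 0.657, b = sin(fδ)/sin δ ≈ 0.657.
p = a·p₁ + b·p₂ ≈ (-0.317, -0.531, 0.786); φ = arcsin(p_z) ≈ 51.84°, λ = atan2(p_y, p_x) ≈ -120.83°.

≈ lat 52°, lon -121°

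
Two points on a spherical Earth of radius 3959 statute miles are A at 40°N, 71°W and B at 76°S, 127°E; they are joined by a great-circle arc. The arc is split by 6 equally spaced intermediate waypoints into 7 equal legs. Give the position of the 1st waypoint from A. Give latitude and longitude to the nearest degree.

≈ 20°N, 74°W

Write both endpoints as unit vectors p₁, p₂ with components (cos φ cos λ, cos φ sin λ, sin φ).
The central angle between the endpoints is δ = arccos(p₁·p₂) ≈ 2.498 rad (143.1°).
Interpolate at f = 1/7 with slerp weights a = sin((1−f)δ)/sin δ ≈ 1.403, b = sin(fδ)/sin δ ≈ 0.582.
p = a·p₁ + b·p₂ ≈ (0.265, -0.904, 0.337); φ = arcsin(p_z) ≈ 19.68°, λ = atan2(p_y, p_x) ≈ -73.65°.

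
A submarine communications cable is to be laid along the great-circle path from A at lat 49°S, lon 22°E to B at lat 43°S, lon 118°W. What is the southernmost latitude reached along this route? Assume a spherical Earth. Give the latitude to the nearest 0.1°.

≈ 71.8°S

The great circle lies in the plane with unit normal n̂ = (p₁ × p₂)/|p₁ × p₂|.
Here n̂_z ≈ -0.312; the vertex latitude is φ_max = arccos|n̂_z| ≈ 71.8°.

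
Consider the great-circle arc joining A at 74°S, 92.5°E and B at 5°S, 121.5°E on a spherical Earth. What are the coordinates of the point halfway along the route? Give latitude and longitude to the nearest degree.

Convert each endpoint to a unit vector on the sphere (x = cos φ cos λ, y = cos φ sin λ, z = sin φ).
The central angle between the endpoints is δ = arccos(p₁·p₂) ≈ 1.241 rad (71.1°).
Interpolate at f = 1/2 with slerp weights a = sin((1−f)δ)/sin δ ≈ 0.615, b = sin(fδ)/sin δ ≈ 0.615.
p = a·p₁ + b·p₂ ≈ (-0.327, 0.691, -0.644); φ = arcsin(p_z) ≈ -40.11°, λ = atan2(p_y, p_x) ≈ 115.34°.

≈ 40°S, 115°E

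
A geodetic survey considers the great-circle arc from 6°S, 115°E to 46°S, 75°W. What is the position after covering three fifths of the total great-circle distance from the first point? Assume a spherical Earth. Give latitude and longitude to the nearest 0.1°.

≈ 78.5°S, 162.6°E

Convert each endpoint to a unit vector on the sphere (x = cos φ cos λ, y = cos φ sin λ, z = sin φ).
The central angle between the endpoints is δ = arccos(p₁·p₂) ≈ 2.221 rad (127.2°).
Interpolate at f = 3/5 with slerp weights a = sin((1−f)δ)/sin δ ≈ 0.975, b = sin(fδ)/sin δ ≈ 1.221.
p = a·p₁ + b·p₂ ≈ (-0.190, 0.060, -0.980); φ = arcsin(p_z) ≈ -78.50°, λ = atan2(p_y, p_x) ≈ 162.61°.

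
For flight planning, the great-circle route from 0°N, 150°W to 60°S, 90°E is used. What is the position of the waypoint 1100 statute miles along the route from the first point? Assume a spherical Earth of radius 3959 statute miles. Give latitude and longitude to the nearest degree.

The haversine formula gives a central angle δ ≈ 1.823 rad (104.5°) between the endpoints. The total great-circle distance is δ·R ≈ 1.823 × 3959 ≈ 7219 mi, so the target fraction is f = 1100/7219 ≈ 0.152.
Interpolate at f ≈ 0.152 with slerp weights a = sin((1−f)δ)/sin δ ≈ 1.032, b = sin(fδ)/sin δ ≈ 0.283.
p = a·p₁ + b·p₂ ≈ (-0.894, -0.375, -0.245); φ = arcsin(p_z) ≈ -14.20°, λ = atan2(p_y, p_x) ≈ -157.27°.

≈ 14°S, 157°W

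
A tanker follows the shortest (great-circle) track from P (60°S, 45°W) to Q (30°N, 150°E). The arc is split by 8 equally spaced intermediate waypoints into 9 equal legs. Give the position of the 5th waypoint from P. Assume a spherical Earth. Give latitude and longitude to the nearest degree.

≈ (34°S, 166°E)

Convert each endpoint to a unit vector on the sphere (x = cos φ cos λ, y = cos φ sin λ, z = sin φ).
The central angle between the endpoints is δ = arccos(p₁·p₂) ≈ 2.589 rad (148.4°).
Interpolate at f = 5/9 with slerp weights a = sin((1−f)δ)/sin δ ≈ 1.740, b = sin(fδ)/sin δ ≈ 1.889.
p = a·p₁ + b·p₂ ≈ (-0.802, 0.203, -0.562); φ = arcsin(p_z) ≈ -34.22°, λ = atan2(p_y, p_x) ≈ 165.80°.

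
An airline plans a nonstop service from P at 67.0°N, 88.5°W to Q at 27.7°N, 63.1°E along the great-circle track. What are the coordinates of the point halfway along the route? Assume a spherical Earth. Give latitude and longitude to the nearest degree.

Convert each endpoint to a unit vector on the sphere (x = cos φ cos λ, y = cos φ sin λ, z = sin φ).
The central angle between the endpoints is δ = arccos(p₁·p₂) ≈ 1.447 rad (82.9°).
Interpolate at f = 1/2 with slerp weights a = sin((1−f)δ)/sin δ ≈ 0.667, b = sin(fδ)/sin δ ≈ 0.667.
p = a·p₁ + b·p₂ ≈ (0.274, 0.266, 0.924); φ = arcsin(p_z) ≈ 67.54°, λ = atan2(p_y, p_x) ≈ 44.16°.

≈ 68°N, 44°E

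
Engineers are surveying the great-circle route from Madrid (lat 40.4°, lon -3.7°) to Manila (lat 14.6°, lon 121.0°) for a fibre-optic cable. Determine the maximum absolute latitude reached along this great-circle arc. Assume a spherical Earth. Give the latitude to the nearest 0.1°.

≈ 51.2°

The great circle lies in the plane with unit normal n̂ = (p₁ × p₂)/|p₁ × p₂|.
Here n̂_z ≈ +0.627; the vertex latitude is φ_max = arccos|n̂_z| ≈ 51.2°.
Check via Clairaut: cos φ_max = |cos φ₁| · sin C = cos(40.4°)·sin(55.4°) ≈ 0.627, again giving ≈ 51.2°.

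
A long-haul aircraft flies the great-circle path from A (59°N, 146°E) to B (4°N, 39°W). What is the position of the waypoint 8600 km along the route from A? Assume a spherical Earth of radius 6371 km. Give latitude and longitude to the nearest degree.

Write both endpoints as unit vectors p₁, p₂ with components (cos φ cos λ, cos φ sin λ, sin φ).
The central angle between the endpoints is δ = arccos(p₁·p₂) ≈ 2.040 rad (116.9°). The total great-circle distance is δ·R ≈ 2.040 × 6371 ≈ 12996 km, so the target fraction is f = 8600/12996 ≈ 0.662.
Interpolate at f ≈ 0.662 with slerp weights a = sin((1−f)δ)/sin δ ≈ 0.714, b = sin(fδ)/sin δ ≈ 1.094.
p = a·p₁ + b·p₂ ≈ (0.543, -0.481, 0.688); φ = arcsin(p_z) ≈ 43.47°, λ = atan2(p_y, p_x) ≈ -41.53°.

≈ (43°N, 42°W)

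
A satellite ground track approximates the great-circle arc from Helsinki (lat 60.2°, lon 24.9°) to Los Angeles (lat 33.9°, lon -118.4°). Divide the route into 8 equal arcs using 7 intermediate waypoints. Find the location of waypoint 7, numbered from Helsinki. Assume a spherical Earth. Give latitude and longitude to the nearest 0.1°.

Convert each endpoint to a unit vector on the sphere (x = cos φ cos λ, y = cos φ sin λ, z = sin φ).
The central angle between the endpoints is δ = arccos(p₁·p₂) ≈ 1.417 rad (81.2°).
Interpolate at f = 7/8 with slerp weights a = sin((1−f)δ)/sin δ ≈ 0.178, b = sin(fδ)/sin δ ≈ 0.957.
p = a·p₁ + b·p₂ ≈ (-0.297, -0.661, 0.688); φ = arcsin(p_z) ≈ 43.51°, λ = atan2(p_y, p_x) ≈ -114.21°.

≈ lat 43.5°, lon -114.2°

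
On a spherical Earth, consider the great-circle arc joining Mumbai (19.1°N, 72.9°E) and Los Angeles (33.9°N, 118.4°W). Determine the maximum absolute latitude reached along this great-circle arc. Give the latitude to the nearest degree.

≈ 79°N

The great circle lies in the plane with unit normal n̂ = (p₁ × p₂)/|p₁ × p₂|.
Here n̂_z ≈ +0.190; the vertex latitude is φ_max = arccos|n̂_z| ≈ 79.1°.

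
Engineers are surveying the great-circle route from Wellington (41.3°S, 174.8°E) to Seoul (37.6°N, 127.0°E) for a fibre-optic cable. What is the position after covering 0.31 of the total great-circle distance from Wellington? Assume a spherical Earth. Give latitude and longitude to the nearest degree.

≈ (17°S, 158°E)

Write both endpoints as unit vectors p₁, p₂ with components (cos φ cos λ, cos φ sin λ, sin φ).
The central angle between the endpoints is δ = arccos(p₁·p₂) ≈ 1.574 rad (90.2°).
Interpolate at f = 0.31 with slerp weights a = sin((1−f)δ)/sin δ ≈ 0.885, b = sin(fδ)/sin δ ≈ 0.469.
p = a·p₁ + b·p₂ ≈ (-0.885, 0.357, -0.298); φ = arcsin(p_z) ≈ -17.33°, λ = atan2(p_y, p_x) ≈ 158.05°.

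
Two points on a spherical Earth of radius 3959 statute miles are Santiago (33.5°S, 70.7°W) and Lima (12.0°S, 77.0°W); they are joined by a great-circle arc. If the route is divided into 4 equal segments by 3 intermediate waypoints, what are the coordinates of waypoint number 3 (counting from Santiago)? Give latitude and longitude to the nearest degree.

≈ 17°S, 76°W

Write both endpoints as unit vectors p₁, p₂ with components (cos φ cos λ, cos φ sin λ, sin φ).
The central angle between the endpoints is δ = arccos(p₁·p₂) ≈ 0.388 rad (22.3°).
Interpolate at f = 3/4 with slerp weights a = sin((1−f)δ)/sin δ ≈ 0.256, b = sin(fδ)/sin δ ≈ 0.758.
p = a·p₁ + b·p₂ ≈ (0.237, -0.924, -0.299); φ = arcsin(p_z) ≈ -17.40°, λ = atan2(p_y, p_x) ≈ -75.59°.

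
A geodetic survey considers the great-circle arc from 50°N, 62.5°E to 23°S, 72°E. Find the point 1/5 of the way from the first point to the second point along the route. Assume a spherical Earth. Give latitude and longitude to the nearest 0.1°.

≈ 35.4°N, 65.3°E

Convert each endpoint to a unit vector on the sphere (x = cos φ cos λ, y = cos φ sin λ, z = sin φ).
The central angle between the endpoints is δ = arccos(p₁·p₂) ≈ 1.283 rad (73.5°).
Interpolate at f = 1/5 with slerp weights a = sin((1−f)δ)/sin δ ≈ 0.892, b = sin(fδ)/sin δ ≈ 0.265.
p = a·p₁ + b·p₂ ≈ (0.340, 0.740, 0.580); φ = arcsin(p_z) ≈ 35.45°, λ = atan2(p_y, p_x) ≈ 65.33°.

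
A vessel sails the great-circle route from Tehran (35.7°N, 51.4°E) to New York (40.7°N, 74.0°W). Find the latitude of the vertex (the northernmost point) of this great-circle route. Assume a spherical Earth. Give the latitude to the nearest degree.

≈ 60°N

The great circle lies in the plane with unit normal n̂ = (p₁ × p₂)/|p₁ × p₂|.
Here n̂_z ≈ -0.502; the vertex latitude is φ_max = arccos|n̂_z| ≈ 59.9°.
Check via Clairaut: cos φ_max = |cos φ₁| · sin C = cos(35.7°)·sin(38.2°) ≈ 0.502, again giving ≈ 59.9°.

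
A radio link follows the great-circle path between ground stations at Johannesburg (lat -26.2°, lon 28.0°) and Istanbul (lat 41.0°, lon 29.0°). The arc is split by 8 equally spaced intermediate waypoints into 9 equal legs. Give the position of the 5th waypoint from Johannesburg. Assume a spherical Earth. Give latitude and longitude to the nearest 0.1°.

Write both endpoints as unit vectors p₁, p₂ with components (cos φ cos λ, cos φ sin λ, sin φ).
The central angle between the endpoints is δ = arccos(p₁·p₂) ≈ 1.173 rad (67.2°).
Interpolate at f = 5/9 with slerp weights a = sin((1−f)δ)/sin δ ≈ 0.540, b = sin(fδ)/sin δ ≈ 0.658.
p = a·p₁ + b·p₂ ≈ (0.862, 0.468, 0.193); φ = arcsin(p_z) ≈ 11.13°, λ = atan2(p_y, p_x) ≈ 28.51°.

≈ lat 11.1°, lon 28.5°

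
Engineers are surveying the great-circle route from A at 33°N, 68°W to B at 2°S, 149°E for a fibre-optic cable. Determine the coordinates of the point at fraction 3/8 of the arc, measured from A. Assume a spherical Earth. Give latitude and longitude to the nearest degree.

≈ 45°N, 132°W

Write both endpoints as unit vectors p₁, p₂ with components (cos φ cos λ, cos φ sin λ, sin φ).
The central angle between the endpoints is δ = arccos(p₁·p₂) ≈ 2.330 rad (133.5°).
Interpolate at f = 3/8 with slerp weights a = sin((1−f)δ)/sin δ ≈ 1.370, b = sin(fδ)/sin δ ≈ 1.057.
p = a·p₁ + b·p₂ ≈ (-0.475, -0.521, 0.709); φ = arcsin(p_z) ≈ 45.16°, λ = atan2(p_y, p_x) ≈ -132.38°.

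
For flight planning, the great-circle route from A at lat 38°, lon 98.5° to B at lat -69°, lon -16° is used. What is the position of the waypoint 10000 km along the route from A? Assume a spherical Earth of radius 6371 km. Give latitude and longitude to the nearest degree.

≈ lat -45°, lon 59°

Convert each endpoint to a unit vector on the sphere (x = cos φ cos λ, y = cos φ sin λ, z = sin φ).
The central angle between the endpoints is δ = arccos(p₁·p₂) ≈ 2.335 rad (133.8°). The total great-circle distance is δ·R ≈ 2.335 × 6371 ≈ 14876 km, so the target fraction is f = 10000/14876 ≈ 0.672.
Interpolate at f ≈ 0.672 with slerp weights a = sin((1−f)δ)/sin δ ≈ 0.959, b = sin(fδ)/sin δ ≈ 1.385.
p = a·p₁ + b·p₂ ≈ (0.365, 0.611, -0.702); φ = arcsin(p_z) ≈ -44.61°, λ = atan2(p_y, p_x) ≈ 59.12°.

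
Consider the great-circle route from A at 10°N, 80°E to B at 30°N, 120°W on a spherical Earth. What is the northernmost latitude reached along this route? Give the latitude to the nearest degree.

The great circle lies in the plane with unit normal n̂ = (p₁ × p₂)/|p₁ × p₂|.
Here n̂_z ≈ +0.417; the vertex latitude is φ_max = arccos|n̂_z| ≈ 65.4°.
Check via Clairaut: cos φ_max = |cos φ₁| · sin C = cos(10.0°)·sin(25.1°) ≈ 0.417, again giving ≈ 65.4°.

≈ 65°N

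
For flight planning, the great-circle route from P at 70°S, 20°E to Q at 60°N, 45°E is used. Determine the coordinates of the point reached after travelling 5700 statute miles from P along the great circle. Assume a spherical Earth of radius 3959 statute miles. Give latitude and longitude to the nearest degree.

≈ 12°N, 37°E

Write both endpoints as unit vectors p₁, p₂ with components (cos φ cos λ, cos φ sin λ, sin φ).
The central angle between the endpoints is δ = arccos(p₁·p₂) ≈ 2.290 rad (131.2°). The total great-circle distance is δ·R ≈ 2.290 × 3959 ≈ 9066 mi, so the target fraction is f = 5700/9066 ≈ 0.629.
Interpolate at f ≈ 0.629 with slerp weights a = sin((1−f)δ)/sin δ ≈ 0.999, b = sin(fδ)/sin δ ≈ 1.318.
p = a·p₁ + b·p₂ ≈ (0.787, 0.583, 0.203); φ = arcsin(p_z) ≈ 11.69°, λ = atan2(p_y, p_x) ≈ 36.52°.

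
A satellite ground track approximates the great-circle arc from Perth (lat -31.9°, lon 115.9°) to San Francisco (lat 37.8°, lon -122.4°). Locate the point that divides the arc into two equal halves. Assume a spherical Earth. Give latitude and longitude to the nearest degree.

≈ lat 6°, lon 173°

The haversine formula gives a central angle δ ≈ 2.314 rad (132.6°) between the endpoints.
Interpolate at f = 1/2 with slerp weights a = sin((1−f)δ)/sin δ ≈ 1.243, b = sin(fδ)/sin δ ≈ 1.243.
p = a·p₁ + b·p₂ ≈ (-0.987, 0.120, 0.105); φ = arcsin(p_z) ≈ 6.03°, λ = atan2(p_y, p_x) ≈ 173.07°.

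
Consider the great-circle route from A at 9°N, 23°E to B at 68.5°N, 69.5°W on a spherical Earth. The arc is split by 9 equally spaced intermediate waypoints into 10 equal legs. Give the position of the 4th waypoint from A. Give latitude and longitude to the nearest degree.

Write both endpoints as unit vectors p₁, p₂ with components (cos φ cos λ, cos φ sin λ, sin φ).
The central angle between the endpoints is δ = arccos(p₁·p₂) ≈ 1.441 rad (82.5°).
Interpolate at f = 4/10 with slerp weights a = sin((1−f)δ)/sin δ ≈ 0.767, b = sin(fδ)/sin δ ≈ 0.550.
p = a·p₁ + b·p₂ ≈ (0.768, 0.107, 0.631); φ = arcsin(p_z) ≈ 39.15°, λ = atan2(p_y, p_x) ≈ 7.96°.

≈ 39°N, 8°E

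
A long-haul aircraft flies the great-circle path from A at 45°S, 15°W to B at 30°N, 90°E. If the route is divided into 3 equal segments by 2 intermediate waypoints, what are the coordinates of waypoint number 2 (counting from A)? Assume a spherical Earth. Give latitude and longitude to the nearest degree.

≈ 2°N, 59°E

The haversine formula gives a central angle δ ≈ 2.108 rad (120.8°) between the endpoints.
Interpolate at f = 2/3 with slerp weights a = sin((1−f)δ)/sin δ ≈ 0.752, b = sin(fδ)/sin δ ≈ 1.148.
p = a·p₁ + b·p₂ ≈ (0.514, 0.857, 0.042); φ = arcsin(p_z) ≈ 2.41°, λ = atan2(p_y, p_x) ≈ 59.04°.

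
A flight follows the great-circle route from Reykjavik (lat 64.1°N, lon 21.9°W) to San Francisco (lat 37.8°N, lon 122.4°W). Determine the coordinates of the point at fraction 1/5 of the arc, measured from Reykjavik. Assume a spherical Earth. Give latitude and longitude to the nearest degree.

Convert each endpoint to a unit vector on the sphere (x = cos φ cos λ, y = cos φ sin λ, z = sin φ).
The central angle between the endpoints is δ = arccos(p₁·p₂) ≈ 1.060 rad (60.8°).
Interpolate at f = 1/5 with slerp weights a = sin((1−f)δ)/sin δ ≈ 0.860, b = sin(fδ)/sin δ ≈ 0.241.
p = a·p₁ + b·p₂ ≈ (0.246, -0.301, 0.921); φ = arcsin(p_z) ≈ 67.11°, λ = atan2(p_y, p_x) ≈ -50.71°.

≈ lat 67°N, lon 51°W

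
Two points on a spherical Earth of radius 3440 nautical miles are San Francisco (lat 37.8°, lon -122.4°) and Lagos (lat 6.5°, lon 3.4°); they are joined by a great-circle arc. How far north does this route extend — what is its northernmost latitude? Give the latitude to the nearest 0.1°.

The great circle lies in the plane with unit normal n̂ = (p₁ × p₂)/|p₁ × p₂|.
Here n̂_z ≈ +0.691; the vertex latitude is φ_max = arccos|n̂_z| ≈ 46.3°.
Check via Clairaut: cos φ_max = |cos φ₁| · sin C = cos(37.8°)·sin(61.1°) ≈ 0.691, again giving ≈ 46.3°.

≈ 46.3°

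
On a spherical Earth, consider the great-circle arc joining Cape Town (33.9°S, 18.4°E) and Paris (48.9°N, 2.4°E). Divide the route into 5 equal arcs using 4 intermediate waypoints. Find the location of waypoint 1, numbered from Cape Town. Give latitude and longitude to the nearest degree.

≈ 17°S, 15°E

Write both endpoints as unit vectors p₁, p₂ with components (cos φ cos λ, cos φ sin λ, sin φ).
The central angle between the endpoints is δ = arccos(p₁·p₂) ≈ 1.466 rad (84.0°).
Interpolate at f = 1/5 with slerp weights a = sin((1−f)δ)/sin δ ≈ 0.927, b = sin(fδ)/sin δ ≈ 0.291.
p = a·p₁ + b·p₂ ≈ (0.921, 0.251, -0.298); φ = arcsin(p_z) ≈ -17.34°, λ = atan2(p_y, p_x) ≈ 15.24°.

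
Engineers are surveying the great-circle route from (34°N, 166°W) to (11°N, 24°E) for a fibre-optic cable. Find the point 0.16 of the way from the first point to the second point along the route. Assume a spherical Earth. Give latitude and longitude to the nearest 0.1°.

Write both endpoints as unit vectors p₁, p₂ with components (cos φ cos λ, cos φ sin λ, sin φ).
The central angle between the endpoints is δ = arccos(p₁·p₂) ≈ 2.339 rad (134.0°).
Interpolate at f = 0.16 with slerp weights a = sin((1−f)δ)/sin δ ≈ 1.284, b = sin(fδ)/sin δ ≈ 0.508.
p = a·p₁ + b·p₂ ≈ (-0.577, -0.055, 0.815); φ = arcsin(p_z) ≈ 54.58°, λ = atan2(p_y, p_x) ≈ -174.60°.

≈ (54.6°N, 174.6°W)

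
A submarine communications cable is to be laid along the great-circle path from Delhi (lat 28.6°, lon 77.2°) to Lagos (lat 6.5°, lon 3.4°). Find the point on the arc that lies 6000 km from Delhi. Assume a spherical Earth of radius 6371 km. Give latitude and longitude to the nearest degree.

Write both endpoints as unit vectors p₁, p₂ with components (cos φ cos λ, cos φ sin λ, sin φ).
The central angle between the endpoints is δ = arccos(p₁·p₂) ≈ 1.269 rad (72.7°). The total great-circle distance is δ·R ≈ 1.269 × 6371 ≈ 8083 km, so the target fraction is f = 6000/8083 ≈ 0.742.
Interpolate at f ≈ 0.742 with slerp weights a = sin((1−f)δ)/sin δ ≈ 0.336, b = sin(fδ)/sin δ ≈ 0.847.
p = a·p₁ + b·p₂ ≈ (0.905, 0.338, 0.257); φ = arcsin(p_z) ≈ 14.88°, λ = atan2(p_y, p_x) ≈ 20.46°.

≈ lat 15°, lon 20°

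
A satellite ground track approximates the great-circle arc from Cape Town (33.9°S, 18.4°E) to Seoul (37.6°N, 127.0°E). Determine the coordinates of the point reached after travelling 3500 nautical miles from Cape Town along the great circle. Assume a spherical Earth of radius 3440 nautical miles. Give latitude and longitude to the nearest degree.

≈ (1°N, 68°E)

The haversine formula gives a central angle δ ≈ 2.153 rad (123.4°) between the endpoints. The total great-circle distance is δ·R ≈ 2.153 × 3440 ≈ 7407 nmi, so the target fraction is f = 3500/7407 ≈ 0.473.
Interpolate at f ≈ 0.473 with slerp weights a = sin((1−f)δ)/sin δ ≈ 1.086, b = sin(fδ)/sin δ ≈ 1.019.
p = a·p₁ + b·p₂ ≈ (0.369, 0.929, 0.016); φ = arcsin(p_z) ≈ 0.91°, λ = atan2(p_y, p_x) ≈ 68.31°.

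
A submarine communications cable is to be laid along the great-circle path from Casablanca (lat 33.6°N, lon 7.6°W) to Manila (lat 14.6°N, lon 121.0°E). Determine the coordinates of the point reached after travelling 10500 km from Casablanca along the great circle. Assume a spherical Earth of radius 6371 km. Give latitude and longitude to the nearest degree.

≈ lat 26°N, lon 108°E

Convert each endpoint to a unit vector on the sphere (x = cos φ cos λ, y = cos φ sin λ, z = sin φ).
The central angle between the endpoints is δ = arccos(p₁·p₂) ≈ 1.943 rad (111.3°). The total great-circle distance is δ·R ≈ 1.943 × 6371 ≈ 12377 km, so the target fraction is f = 10500/12377 ≈ 0.848.
Interpolate at f ≈ 0.848 with slerp weights a = sin((1−f)δ)/sin δ ≈ 0.312, b = sin(fδ)/sin δ ≈ 1.070.
p = a·p₁ + b·p₂ ≈ (-0.276, 0.853, 0.442); φ = arcsin(p_z) ≈ 26.25°, λ = atan2(p_y, p_x) ≈ 107.93°.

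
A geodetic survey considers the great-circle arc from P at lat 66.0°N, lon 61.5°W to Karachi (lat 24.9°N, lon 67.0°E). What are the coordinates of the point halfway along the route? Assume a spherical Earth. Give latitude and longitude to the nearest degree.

≈ lat 61°N, lon 41°E

Write both endpoints as unit vectors p₁, p₂ with components (cos φ cos λ, cos φ sin λ, sin φ).
The central angle between the endpoints is δ = arccos(p₁·p₂) ≈ 1.415 rad (81.1°).
Interpolate at f = 1/2 with slerp weights a = sin((1−f)δ)/sin δ ≈ 0.658, b = sin(fδ)/sin δ ≈ 0.658.
p = a·p₁ + b·p₂ ≈ (0.361, 0.314, 0.878); φ = arcsin(p_z) ≈ 61.41°, λ = atan2(p_y, p_x) ≈ 41.04°.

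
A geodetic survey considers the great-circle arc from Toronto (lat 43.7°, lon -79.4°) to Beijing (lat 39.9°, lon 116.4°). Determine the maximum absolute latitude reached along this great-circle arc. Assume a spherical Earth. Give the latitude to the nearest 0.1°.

≈ 81.3°

The great circle lies in the plane with unit normal n̂ = (p₁ × p₂)/|p₁ × p₂|.
Here n̂_z ≈ -0.152; the vertex latitude is φ_max = arccos|n̂_z| ≈ 81.3°.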